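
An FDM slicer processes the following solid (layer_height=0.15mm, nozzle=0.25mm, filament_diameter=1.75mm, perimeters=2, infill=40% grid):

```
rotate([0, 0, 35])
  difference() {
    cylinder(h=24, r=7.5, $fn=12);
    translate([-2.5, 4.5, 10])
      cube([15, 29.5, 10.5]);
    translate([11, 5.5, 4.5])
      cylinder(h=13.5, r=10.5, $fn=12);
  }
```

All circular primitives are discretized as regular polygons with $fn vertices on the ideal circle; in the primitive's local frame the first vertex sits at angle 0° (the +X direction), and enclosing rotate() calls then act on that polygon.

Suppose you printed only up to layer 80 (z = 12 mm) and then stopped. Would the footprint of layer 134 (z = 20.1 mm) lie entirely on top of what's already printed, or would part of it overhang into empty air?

part overhangs

Compare the two slices. At z = 12: the r=7.5 cylinder contributes a regular 12-gon of circumradius 7.5 (area = (12/2)·7.500²·sin(360°/12) = 168.75 mm²); the cube at (-2.5, 4.5) (footprint 15×29.5) is included at this height (area 442.50 mm²); the cylinder at (11, 5.5): section is a regular 12-gon, circumradius r=10.5 (area = (12/2)·10.500²·sin(360°/12) = 330.75 mm²); Taking the first minus the rest: starting from the r=7.5 cylinder (168.75 mm²), the 15×29.5 cube at (-2.5, 4.5) partially overlaps it — only the 18.02 mm² overlap (of its 442.50 mm²) is removed, clipping the outline; the r=10.5 cylinder at (11, 5.5) partially overlaps it — only the 35.73 mm² overlap (of its 330.75 mm²) is removed, clipping the outline — area = 115.00 mm²; (whole slice rotated 35° about Z — lengths, areas and connectivity unchanged). At z = 20.1: the r=7.5 cylinder gives a regular 12-gon of circumradius 7.5 (constant along its height) (area = (12/2)·7.500²·sin(360°/12) = 168.75 mm²); the 15×29.5 cube at (-2.5, 4.5) contributes its full rectangle (area 442.50 mm²); the cylinder at (11, 5.5) does not reach this height (z outside [4.5, 18]); Subtracting the remaining from the first: starting from the r=7.5 cylinder (168.75 mm²), the 15×29.5 cube at (-2.5, 4.5) partially overlaps it — only the 18.02 mm² overlap (of its 442.50 mm²) is removed, clipping the outline — area = 150.73 mm²; (whole slice rotated 35° about Z — lengths, areas and connectivity unchanged). Checking containment: at z = 20.1 the cross-section extends beyond the z = 12 cross-section by about 35.73 mm².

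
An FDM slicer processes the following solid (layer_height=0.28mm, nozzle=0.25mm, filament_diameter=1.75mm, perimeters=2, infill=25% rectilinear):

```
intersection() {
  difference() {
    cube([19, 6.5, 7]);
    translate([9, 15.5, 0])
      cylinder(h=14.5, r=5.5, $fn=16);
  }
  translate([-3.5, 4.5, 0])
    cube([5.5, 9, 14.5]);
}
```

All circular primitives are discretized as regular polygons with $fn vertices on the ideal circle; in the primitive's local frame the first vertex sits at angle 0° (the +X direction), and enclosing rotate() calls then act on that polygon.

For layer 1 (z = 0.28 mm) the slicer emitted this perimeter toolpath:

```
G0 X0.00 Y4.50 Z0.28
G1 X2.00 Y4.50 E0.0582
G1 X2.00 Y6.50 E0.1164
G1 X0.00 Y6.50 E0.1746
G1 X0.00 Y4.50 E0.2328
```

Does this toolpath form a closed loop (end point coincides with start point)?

yes

Start point (G0): (0.00, 4.50). End point (last G1): the path returns to the start — closed.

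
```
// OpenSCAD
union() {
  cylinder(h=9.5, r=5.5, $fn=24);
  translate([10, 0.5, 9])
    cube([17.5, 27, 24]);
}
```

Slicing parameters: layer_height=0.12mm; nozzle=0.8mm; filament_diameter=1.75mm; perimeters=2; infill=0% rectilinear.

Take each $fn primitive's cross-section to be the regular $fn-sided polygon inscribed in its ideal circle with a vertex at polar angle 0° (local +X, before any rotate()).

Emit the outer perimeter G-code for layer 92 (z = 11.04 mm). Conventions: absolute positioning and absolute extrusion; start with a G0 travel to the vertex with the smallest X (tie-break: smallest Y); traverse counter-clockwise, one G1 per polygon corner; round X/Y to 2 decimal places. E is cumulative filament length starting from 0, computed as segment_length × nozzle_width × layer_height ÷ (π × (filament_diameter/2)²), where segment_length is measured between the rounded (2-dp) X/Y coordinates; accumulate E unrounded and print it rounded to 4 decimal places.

At z = 11.04 mm: the cylinder does not reach this height (z outside [0, 9.5]); the cube at (10, 0.5) (footprint 17.5×27) is included at this height; Combining (union): only the 17.5×27 cube at (10, 0.5) is present, so the union is just that shape — 1 connected region. The outline is a single polygon with 4 vertices. Extrusion per mm of travel: 0.8 × 0.12 / (π × 0.875²) = 0.039912. Accumulating E over each segment gives final E = 3.5522.

G0 X10.00 Y0.50 Z11.04
G1 X27.50 Y0.50 E0.6985
G1 X27.50 Y27.50 E1.7761
G1 X10.00 Y27.50 E2.4746
G1 X10.00 Y0.50 E3.5522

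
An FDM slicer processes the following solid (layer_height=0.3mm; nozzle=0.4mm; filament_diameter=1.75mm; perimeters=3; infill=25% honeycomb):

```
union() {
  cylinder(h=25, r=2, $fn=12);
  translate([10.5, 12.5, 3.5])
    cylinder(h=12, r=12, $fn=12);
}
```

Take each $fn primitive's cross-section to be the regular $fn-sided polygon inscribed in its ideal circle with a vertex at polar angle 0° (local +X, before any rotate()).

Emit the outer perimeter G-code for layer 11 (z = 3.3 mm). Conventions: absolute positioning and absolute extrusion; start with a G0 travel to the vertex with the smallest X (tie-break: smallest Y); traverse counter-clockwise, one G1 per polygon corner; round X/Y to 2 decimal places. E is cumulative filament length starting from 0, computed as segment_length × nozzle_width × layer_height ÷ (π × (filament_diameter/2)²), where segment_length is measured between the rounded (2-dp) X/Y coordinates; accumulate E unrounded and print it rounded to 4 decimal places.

At z = 3.3 mm: the r=2 cylinder contributes a regular 12-gon of circumradius 2; the cylinder at (10.5, 12.5) is not intersected at this z (z outside [3.5, 15.5]); Taking the union: only the r=2 cylinder is present, so the union is just that shape — 1 connected region. The outline is a single polygon with 12 vertices. Extrusion per mm of travel: 0.4 × 0.3 / (π × 0.875²) = 0.049890. Accumulating E over each segment gives final E = 0.6194.

G0 X-2.00 Y0.00 Z3.30
G1 X-1.73 Y-1.00 E0.0517
G1 X-1.00 Y-1.73 E0.1032
G1 X0.00 Y-2.00 E0.1549
G1 X1.00 Y-1.73 E0.2065
G1 X1.73 Y-1.00 E0.2580
G1 X2.00 Y0.00 E0.3097
G1 X1.73 Y1.00 E0.3614
G1 X1.00 Y1.73 E0.4129
G1 X0.00 Y2.00 E0.4646
G1 X-1.00 Y1.73 E0.5163
G1 X-1.73 Y1.00 E0.5678
G1 X-2.00 Y0.00 E0.6194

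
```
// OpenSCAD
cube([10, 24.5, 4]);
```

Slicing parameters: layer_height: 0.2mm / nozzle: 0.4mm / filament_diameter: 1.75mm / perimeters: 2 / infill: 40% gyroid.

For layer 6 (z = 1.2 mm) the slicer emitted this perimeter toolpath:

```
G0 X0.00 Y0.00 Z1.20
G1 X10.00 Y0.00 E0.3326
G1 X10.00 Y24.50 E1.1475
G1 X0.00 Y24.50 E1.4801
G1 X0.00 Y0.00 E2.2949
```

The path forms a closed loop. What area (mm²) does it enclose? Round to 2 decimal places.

245.00 mm²

Apply the shoelace formula to the sequence of (X, Y) vertices; enclosed area = 245.00 mm².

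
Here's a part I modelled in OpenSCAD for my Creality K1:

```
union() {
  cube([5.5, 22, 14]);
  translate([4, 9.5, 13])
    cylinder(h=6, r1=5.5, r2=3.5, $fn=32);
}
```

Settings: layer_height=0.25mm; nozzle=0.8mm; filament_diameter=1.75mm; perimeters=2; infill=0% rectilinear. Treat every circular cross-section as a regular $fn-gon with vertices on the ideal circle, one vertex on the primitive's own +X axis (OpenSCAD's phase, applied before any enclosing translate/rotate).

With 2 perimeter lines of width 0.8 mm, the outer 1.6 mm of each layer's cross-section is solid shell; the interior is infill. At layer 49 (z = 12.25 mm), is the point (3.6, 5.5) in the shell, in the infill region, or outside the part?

infill

At z = 12.25 mm: the 5.5×22 cube contributes its full rectangle; the cone at (4, 9.5) does not reach this height (z outside [13, 19]); Merging all regions: only the 5.5×22 cube is present, so the union is just that shape — 1 connected region. Overall, the cross-section is a single solid region. The nearest boundary edge runs (5.50, 0.00)→(5.50, 22.00); distance from the point to it = 1.90 mm. The point is inside the cross-section and 1.90 mm from the nearest boundary — more than the 1.6 mm shell width (2 × 0.8), so it's in the infill interior.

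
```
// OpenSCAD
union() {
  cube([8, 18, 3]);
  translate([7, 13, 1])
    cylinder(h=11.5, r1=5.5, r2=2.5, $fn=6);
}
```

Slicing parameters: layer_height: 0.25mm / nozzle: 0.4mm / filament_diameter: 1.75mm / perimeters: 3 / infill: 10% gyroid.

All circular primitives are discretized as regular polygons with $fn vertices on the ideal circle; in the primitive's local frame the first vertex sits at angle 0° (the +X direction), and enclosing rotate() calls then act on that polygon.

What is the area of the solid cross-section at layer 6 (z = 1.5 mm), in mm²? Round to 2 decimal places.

172.15 mm²

At z = 1.5 mm: the cube (footprint 8×18) is included at this height (area 144.00 mm²); the cone at (7, 13) contributes a regular 6-gon of circumradius 5.370 (interpolated between r1=5.5 and r2=2.5 at t=0.043) (area = (6/2)·5.370²·sin(360°/6) = 74.91 mm²); Combining (union): the regions partially overlap — summed areas 218.91 mm² minus the doubly-counted overlap 46.75 mm² gives 172.15 mm² — area = 172.15 mm². Overall, the cross-section is a single solid region. Net area = 172.15 mm².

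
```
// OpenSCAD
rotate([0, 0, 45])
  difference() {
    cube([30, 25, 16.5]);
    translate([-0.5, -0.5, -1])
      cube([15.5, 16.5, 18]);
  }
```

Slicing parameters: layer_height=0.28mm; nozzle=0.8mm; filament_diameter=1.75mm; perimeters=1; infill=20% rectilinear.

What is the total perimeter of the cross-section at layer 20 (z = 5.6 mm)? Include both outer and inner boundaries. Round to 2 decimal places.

110.00 mm

At z = 5.6 mm: the 30×25 cube contributes its full rectangle (perimeter 110.00 mm); the cube at (-0.5, -0.5) (footprint 15.5×16.5) is included at this height (perimeter 64.00 mm); Subtracting the remaining from the first: starting from the 30×25 cube, the 15.5×16.5 cube at (-0.5, -0.5) partially overlaps it — only the 240.00 mm² overlap (of its 255.75 mm²) is removed, clipping the outline — boundary = 110.00 mm; (rotated 45° about Z; rotation is an isometry so areas/perimeters/island counts are preserved). Overall, the cross-section is a single solid region. Total boundary length (outer) = 110.00 mm.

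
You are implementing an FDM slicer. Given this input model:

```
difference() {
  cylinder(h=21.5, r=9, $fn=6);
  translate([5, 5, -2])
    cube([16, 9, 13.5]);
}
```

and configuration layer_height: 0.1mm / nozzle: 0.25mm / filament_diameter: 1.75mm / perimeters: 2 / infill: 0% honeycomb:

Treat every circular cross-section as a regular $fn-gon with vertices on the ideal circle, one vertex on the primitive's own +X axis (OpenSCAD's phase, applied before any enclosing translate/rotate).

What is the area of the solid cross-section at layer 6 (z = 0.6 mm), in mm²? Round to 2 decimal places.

209.37 mm²

At z = 0.6 mm: the r=9 cylinder gives a regular 6-gon of circumradius 9 (constant along its height) (area = (6/2)·9.000²·sin(360°/6) = 210.44 mm²); the 16×9 cube at (5, 5) contributes its full rectangle (area 144.00 mm²); Subtracting the remaining from the first: starting from the r=9 cylinder (210.44 mm²), the 16×9 cube at (5, 5) partially overlaps it — only the 1.07 mm² overlap (of its 144.00 mm²) is removed, clipping the outline — area = 209.37 mm². Overall, the cross-section is a single solid region. Net area = 209.37 mm².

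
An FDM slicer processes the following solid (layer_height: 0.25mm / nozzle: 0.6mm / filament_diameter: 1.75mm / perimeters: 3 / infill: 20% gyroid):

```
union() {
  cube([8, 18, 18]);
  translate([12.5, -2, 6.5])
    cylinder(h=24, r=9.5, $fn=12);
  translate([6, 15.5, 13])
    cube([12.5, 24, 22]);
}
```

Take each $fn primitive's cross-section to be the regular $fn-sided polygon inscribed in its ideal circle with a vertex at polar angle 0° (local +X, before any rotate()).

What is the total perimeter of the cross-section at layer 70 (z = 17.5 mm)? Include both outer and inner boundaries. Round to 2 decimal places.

At z = 17.5 mm: the cube (footprint 8×18) is included at this height (perimeter 52.00 mm); the r=9.5 cylinder at (12.5, -2) contributes a regular 12-gon of circumradius 9.5 (perimeter = 2·12·9.500·sin(180°/12) = 59.01 mm); the cube at (6, 15.5) (footprint 12.5×24) is included at this height (perimeter 73.00 mm); Taking the union: the regions partially overlap (shared area 23.19 mm²), so the edge portions inside another operand are dropped and the merged outline is re-measured after clipping — boundary = 156.23 mm. Overall, the cross-section is a single solid region. Total boundary length (outer) = 156.23 mm.

156.23 mm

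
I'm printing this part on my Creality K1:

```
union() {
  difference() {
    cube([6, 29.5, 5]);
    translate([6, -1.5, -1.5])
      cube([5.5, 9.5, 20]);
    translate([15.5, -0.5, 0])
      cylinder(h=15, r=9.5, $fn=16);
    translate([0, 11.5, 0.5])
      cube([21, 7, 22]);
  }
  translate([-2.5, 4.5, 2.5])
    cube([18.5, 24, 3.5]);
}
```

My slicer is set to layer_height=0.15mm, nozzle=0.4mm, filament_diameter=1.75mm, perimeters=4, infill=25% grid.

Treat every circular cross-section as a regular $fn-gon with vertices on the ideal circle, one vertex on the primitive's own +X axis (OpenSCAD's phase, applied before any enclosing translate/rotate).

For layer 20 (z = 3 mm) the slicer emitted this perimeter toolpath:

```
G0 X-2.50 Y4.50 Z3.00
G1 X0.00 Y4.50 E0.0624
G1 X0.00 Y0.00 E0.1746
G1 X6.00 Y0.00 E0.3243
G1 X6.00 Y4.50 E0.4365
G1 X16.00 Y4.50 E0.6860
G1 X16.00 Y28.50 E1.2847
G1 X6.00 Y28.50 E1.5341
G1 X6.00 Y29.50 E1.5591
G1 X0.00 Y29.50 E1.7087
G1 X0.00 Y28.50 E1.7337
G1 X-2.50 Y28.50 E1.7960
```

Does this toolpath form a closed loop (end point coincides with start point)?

no

Start point (G0): (-2.50, 4.50). End point (last G1): the path does not return to the start — open.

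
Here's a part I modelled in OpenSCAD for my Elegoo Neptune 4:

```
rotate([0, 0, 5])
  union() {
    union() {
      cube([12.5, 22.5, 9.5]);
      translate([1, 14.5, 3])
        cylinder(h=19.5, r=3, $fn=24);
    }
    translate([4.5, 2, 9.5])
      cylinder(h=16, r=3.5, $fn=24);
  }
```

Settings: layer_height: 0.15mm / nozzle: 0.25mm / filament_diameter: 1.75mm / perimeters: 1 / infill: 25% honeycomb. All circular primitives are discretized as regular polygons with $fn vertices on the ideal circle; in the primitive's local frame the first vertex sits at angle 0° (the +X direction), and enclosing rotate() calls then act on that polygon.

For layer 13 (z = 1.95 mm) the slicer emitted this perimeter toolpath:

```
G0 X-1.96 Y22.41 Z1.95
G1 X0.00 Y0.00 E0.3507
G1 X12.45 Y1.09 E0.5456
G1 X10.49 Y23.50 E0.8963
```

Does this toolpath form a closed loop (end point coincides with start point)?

Start point (G0): (-1.96, 22.41). End point (last G1): the path does not return to the start — open.

no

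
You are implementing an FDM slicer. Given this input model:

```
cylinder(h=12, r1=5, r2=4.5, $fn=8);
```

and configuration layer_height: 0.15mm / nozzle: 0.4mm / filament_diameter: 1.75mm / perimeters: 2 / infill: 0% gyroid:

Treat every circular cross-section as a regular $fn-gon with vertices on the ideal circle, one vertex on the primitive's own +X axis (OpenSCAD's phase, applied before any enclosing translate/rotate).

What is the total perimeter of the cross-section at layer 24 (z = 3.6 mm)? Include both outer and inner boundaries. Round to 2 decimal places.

At z = 3.6 mm: the cone (r1=5→r2=4.5) has section circumradius 4.850 here — a regular 8-gon (perimeter = 2·8·4.850·sin(180°/8) = 29.70 mm). Overall, the cross-section is a single solid region. Total boundary length (outer) = 29.70 mm.

29.70 mm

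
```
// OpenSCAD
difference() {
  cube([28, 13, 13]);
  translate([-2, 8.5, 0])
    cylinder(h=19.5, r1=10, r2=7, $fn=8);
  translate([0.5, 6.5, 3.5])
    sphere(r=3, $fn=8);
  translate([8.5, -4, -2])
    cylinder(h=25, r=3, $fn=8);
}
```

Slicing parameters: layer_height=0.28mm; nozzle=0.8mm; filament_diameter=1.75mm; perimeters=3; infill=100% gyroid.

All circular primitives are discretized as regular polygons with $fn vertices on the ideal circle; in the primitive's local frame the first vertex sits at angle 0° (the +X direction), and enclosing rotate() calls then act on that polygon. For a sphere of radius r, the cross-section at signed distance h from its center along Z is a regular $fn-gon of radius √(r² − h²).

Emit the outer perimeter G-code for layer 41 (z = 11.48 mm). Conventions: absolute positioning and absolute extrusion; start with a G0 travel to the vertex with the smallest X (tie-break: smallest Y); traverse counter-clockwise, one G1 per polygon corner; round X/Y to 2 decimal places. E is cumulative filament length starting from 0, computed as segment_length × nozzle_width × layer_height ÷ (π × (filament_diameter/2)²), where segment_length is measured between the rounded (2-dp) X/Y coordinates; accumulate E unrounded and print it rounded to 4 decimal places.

G0 X0.00 Y0.00 Z11.48
G1 X28.00 Y0.00 E2.6076
G1 X28.00 Y13.00 E3.8183
G1 X4.37 Y13.00 E6.0189
G1 X6.23 Y8.50 E6.4724
G1 X3.82 Y2.68 E7.0590
G1 X0.00 Y1.09 E7.4443
G1 X0.00 Y0.00 E7.5458

At z = 11.48 mm: the cube (footprint 28×13) is included at this height; the cone at (-2, 8.5) (r1=10→r2=7) has section circumradius 8.234 here — a regular 8-gon; the sphere at (0.5, 6.5) does not reach this height (|z−center|=7.980 > r=3); the r=3 cylinder at (8.5, -4) contributes a regular 8-gon of circumradius 3; After the difference (first − rest): starting from the 28×13 cube, the cone at (-2, 8.5) partially overlaps it — only the 56.16 mm² overlap (of its 191.76 mm²) is removed, clipping the outline; the r=3 cylinder at (8.5, -4) misses the remaining region (no effect) — 1 connected region. The outline is a single polygon with 7 vertices. Extrusion per mm of travel: 0.8 × 0.28 / (π × 0.875²) = 0.093128. Accumulating E over each segment gives final E = 7.5458.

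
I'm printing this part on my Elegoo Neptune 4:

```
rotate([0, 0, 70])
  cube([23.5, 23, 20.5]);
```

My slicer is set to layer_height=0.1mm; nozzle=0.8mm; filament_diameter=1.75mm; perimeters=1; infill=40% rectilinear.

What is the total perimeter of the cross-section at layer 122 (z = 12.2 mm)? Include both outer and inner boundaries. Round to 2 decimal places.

93.00 mm

At z = 12.2 mm: the 23.5×23 cube contributes its full rectangle (perimeter 93.00 mm); (whole slice rotated 70° about Z — lengths, areas and connectivity unchanged). Overall, the cross-section is a single solid region. Total boundary length (outer) = 93.00 mm.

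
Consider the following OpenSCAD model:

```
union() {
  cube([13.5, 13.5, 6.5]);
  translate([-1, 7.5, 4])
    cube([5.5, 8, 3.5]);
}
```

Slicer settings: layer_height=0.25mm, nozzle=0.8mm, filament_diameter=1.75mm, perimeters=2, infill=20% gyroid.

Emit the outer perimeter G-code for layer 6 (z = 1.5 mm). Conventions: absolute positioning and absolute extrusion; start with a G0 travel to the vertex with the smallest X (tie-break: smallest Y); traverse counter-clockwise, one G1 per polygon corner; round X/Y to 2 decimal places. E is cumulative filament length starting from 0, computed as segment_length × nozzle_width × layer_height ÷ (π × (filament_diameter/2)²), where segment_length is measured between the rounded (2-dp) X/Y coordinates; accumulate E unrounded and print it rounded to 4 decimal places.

G0 X0.00 Y0.00 Z1.50
G1 X13.50 Y0.00 E1.1225
G1 X13.50 Y13.50 E2.2451
G1 X0.00 Y13.50 E3.3676
G1 X0.00 Y0.00 E4.4901

At z = 1.5 mm: the cube is present — its section is the full 13.5×13.5 rectangle; the cube at (-1, 7.5) does not reach this height (z outside [4, 7.5]); Merging all regions: only the 13.5×13.5 cube is present, so the union is just that shape — 1 connected region. The outline is a single polygon with 4 vertices. Extrusion per mm of travel: 0.8 × 0.25 / (π × 0.875²) = 0.083150. Accumulating E over each segment gives final E = 4.4901.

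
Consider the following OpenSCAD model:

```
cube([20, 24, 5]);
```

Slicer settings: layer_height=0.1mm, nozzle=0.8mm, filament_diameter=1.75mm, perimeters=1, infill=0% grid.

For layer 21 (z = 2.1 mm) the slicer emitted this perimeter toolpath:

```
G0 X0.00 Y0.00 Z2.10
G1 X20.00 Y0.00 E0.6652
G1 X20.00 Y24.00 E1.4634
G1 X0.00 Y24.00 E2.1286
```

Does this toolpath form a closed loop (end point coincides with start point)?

Start point (G0): (0.00, 0.00). End point (last G1): the path does not return to the start — open.

no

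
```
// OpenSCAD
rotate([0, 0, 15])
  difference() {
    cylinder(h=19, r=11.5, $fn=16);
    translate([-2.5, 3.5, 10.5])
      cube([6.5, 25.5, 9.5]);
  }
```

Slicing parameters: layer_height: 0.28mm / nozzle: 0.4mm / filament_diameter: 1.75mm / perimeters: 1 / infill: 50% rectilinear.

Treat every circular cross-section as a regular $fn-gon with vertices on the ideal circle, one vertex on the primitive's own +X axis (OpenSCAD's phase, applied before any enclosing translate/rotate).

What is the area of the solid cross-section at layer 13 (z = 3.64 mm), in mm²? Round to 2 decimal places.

At z = 3.64 mm: the cylinder: section is a regular 16-gon, circumradius r=11.5 (area = (16/2)·11.500²·sin(360°/16) = 404.88 mm²); the cube at (-2.5, 3.5) is absent (z outside [10.5, 20]); Taking the first minus the rest: none of the subtracted shapes is present at this height, so the r=11.5 cylinder is unchanged — area = 404.88 mm²; (whole slice rotated 15° about Z — lengths, areas and connectivity unchanged). Overall, the cross-section is a single solid region. Net area = 404.88 mm².

404.88 mm²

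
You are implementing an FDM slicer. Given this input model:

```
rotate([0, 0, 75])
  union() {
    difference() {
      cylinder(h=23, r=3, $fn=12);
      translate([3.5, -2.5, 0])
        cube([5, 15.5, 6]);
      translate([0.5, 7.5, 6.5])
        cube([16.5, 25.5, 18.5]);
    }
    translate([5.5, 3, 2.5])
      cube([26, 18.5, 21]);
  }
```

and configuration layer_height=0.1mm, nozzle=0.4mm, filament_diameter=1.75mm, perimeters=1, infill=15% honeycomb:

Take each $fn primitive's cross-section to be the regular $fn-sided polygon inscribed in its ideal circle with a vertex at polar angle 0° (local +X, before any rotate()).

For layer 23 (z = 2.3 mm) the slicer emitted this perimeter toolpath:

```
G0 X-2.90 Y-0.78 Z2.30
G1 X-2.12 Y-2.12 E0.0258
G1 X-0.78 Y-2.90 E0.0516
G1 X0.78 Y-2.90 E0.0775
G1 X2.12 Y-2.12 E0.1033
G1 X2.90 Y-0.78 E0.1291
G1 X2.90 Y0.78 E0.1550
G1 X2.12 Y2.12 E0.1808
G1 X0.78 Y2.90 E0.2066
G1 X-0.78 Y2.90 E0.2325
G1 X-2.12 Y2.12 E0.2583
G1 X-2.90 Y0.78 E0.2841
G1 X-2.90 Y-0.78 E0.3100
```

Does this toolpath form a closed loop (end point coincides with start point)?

Start point (G0): (-2.90, -0.78). End point (last G1): the path returns to the start — closed.

yes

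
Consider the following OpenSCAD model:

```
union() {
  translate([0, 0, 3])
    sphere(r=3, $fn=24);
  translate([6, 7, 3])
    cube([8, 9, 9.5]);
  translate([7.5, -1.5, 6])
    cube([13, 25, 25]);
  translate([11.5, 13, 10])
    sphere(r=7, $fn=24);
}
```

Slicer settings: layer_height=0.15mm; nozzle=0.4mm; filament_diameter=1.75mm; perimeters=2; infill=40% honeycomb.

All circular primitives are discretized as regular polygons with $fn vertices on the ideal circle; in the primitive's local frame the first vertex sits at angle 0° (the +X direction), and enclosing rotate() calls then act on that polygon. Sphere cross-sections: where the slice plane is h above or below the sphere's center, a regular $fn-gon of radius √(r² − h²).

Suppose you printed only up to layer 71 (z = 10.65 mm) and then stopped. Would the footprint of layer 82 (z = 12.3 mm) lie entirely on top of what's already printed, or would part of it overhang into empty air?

Compare the two slices. At z = 10.65: the sphere does not reach this height (|z−center|=7.650 > r=3); the cube at (6, 7) is present — its section is the full 8×9 rectangle (area 72.00 mm²); the cube at (7.5, -1.5) is present — its section is the full 13×25 rectangle (area 325.00 mm²); the r=7 sphere at (11.5, 13) slices to a regular 24-gon of circumradius 6.970 (√(r²−h²) with h=0.65 from center) (area = (24/2)·6.970²·sin(360°/24) = 150.87 mm²); Taking the union: the regions partially overlap — summed areas 547.87 mm² minus the doubly-counted overlap 198.14 mm² gives 349.73 mm² — area = 349.73 mm². At z = 12.3: the sphere is not intersected at this z (|z−center|=9.300 > r=3); the 8×9 cube at (6, 7) contributes its full rectangle (area 72.00 mm²); the 13×25 cube at (7.5, -1.5) contributes its full rectangle (area 325.00 mm²); the sphere at (11.5, 13): section is a regular 24-gon, circumradius = √(r²−h²) = √(7²−2.3²) = 6.611 (area = (24/2)·6.611²·sin(360°/24) = 135.76 mm²); Merging all regions: the regions partially overlap — summed areas 532.76 mm² minus the doubly-counted overlap 186.76 mm² gives 346.00 mm² — area = 346.00 mm². Checking containment: the cross-section at z = 12.3 is a subset of the cross-section at z = 10.65.

entirely on top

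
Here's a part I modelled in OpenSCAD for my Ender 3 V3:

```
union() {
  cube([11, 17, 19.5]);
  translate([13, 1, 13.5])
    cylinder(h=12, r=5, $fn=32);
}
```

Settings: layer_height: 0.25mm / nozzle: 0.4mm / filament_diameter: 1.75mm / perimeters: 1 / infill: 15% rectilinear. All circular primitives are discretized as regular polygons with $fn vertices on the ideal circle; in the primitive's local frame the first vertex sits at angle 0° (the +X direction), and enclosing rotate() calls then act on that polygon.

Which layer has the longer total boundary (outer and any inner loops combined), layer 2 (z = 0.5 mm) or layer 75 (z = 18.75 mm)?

Layer 2 (z = 0.5): the 11×17 cube contributes its full rectangle (perimeter 56.00 mm); the cylinder at (13, 1) does not reach this height (z outside [13.5, 25.5]); Merging all regions: only the 11×17 cube is present, so the union is just that shape — boundary = 56.00 mm. So its perimeter = 56.00 mm. Layer 75 (z = 18.75): the 11×17 cube contributes its full rectangle (perimeter 56.00 mm); the r=5 cylinder at (13, 1) gives a regular 32-gon of circumradius 5 (constant along its height) (perimeter = 2·32·5.000·sin(180°/32) = 31.37 mm); Merging all regions: the regions partially overlap (shared area 12.77 mm²), so the edge portions inside another operand are dropped and the merged outline is re-measured after clipping — boundary = 72.11 mm. So its perimeter = 72.11 mm. Layer 75 is larger (72.11 vs 56.00 mm).

layer 75 (z = 18.75 mm)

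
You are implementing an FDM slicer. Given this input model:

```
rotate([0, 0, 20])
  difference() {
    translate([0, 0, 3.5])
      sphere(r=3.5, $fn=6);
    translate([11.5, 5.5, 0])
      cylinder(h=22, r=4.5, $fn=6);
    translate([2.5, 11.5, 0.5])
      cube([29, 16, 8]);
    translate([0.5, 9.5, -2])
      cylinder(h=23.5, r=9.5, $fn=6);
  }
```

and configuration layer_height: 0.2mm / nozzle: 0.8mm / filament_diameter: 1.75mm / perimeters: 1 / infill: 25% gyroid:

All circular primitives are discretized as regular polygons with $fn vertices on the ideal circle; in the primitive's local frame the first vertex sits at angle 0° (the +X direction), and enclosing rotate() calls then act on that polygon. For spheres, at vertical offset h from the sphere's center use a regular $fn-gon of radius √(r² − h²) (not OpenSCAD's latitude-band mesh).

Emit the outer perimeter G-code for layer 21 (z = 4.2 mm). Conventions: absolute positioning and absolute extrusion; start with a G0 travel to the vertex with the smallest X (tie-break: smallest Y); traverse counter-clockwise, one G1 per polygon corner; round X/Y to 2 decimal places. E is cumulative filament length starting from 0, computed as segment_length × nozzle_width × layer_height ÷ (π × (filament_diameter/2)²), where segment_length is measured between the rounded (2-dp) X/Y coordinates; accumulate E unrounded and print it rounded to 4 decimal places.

G0 X-3.22 Y-1.17 Z4.20
G1 X-0.60 Y-3.38 E0.2280
G1 X2.63 Y-2.20 E0.4568
G1 X3.22 Y1.17 E0.6843
G1 X2.10 Y2.12 E0.7820
G1 X-2.97 Y0.27 E1.1410
G1 X-3.22 Y-1.17 E1.2383

At z = 4.2 mm: the r=3.5 sphere contributes a regular 6-gon of circumradius √(3.5²−0.7²) = 3.429; the cylinder at (11.5, 5.5): section is a regular 6-gon, circumradius r=4.5; the cube at (2.5, 11.5) is present — its section is the full 29×16 rectangle; the r=9.5 cylinder at (0.5, 9.5) contributes a regular 6-gon of circumradius 9.5; After the difference (first − rest): starting from the r=3.5 sphere, the r=4.5 cylinder at (11.5, 5.5) misses the remaining region (no effect); the 29×16 cube at (2.5, 11.5) misses the remaining region (no effect); the r=9.5 cylinder at (0.5, 9.5) partially overlaps it — only the 7.48 mm² overlap (of its 234.48 mm²) is removed, clipping the outline — 1 connected region; (whole slice rotated 20° about Z — lengths, areas and connectivity unchanged). The outline is a single polygon with 6 vertices. Extrusion per mm of travel: 0.8 × 0.2 / (π × 0.875²) = 0.066520. Accumulating E over each segment gives final E = 1.2383.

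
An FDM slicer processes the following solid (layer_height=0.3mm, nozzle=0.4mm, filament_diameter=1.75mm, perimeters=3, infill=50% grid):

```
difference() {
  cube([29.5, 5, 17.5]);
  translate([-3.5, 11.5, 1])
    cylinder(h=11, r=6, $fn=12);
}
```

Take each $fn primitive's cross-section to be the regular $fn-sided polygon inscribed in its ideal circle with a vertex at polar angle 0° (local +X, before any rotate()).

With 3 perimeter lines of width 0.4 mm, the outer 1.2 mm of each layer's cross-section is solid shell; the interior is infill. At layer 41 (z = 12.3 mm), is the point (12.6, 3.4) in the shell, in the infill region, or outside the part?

At z = 12.3 mm: the 29.5×5 cube contributes its full rectangle; the cylinder at (-3.5, 11.5) does not reach this height (z outside [1, 12]); Taking the first minus the rest: none of the subtracted shapes is present at this height, so the 29.5×5 cube is unchanged — 1 connected region. Overall, the cross-section is a single solid region. The nearest boundary edge runs (29.50, 5.00)→(0.00, 5.00); distance from the point to it = 1.60 mm. The point is inside the cross-section and 1.60 mm from the nearest boundary — more than the 1.2 mm shell width (3 × 0.4), so it's in the infill interior.

infill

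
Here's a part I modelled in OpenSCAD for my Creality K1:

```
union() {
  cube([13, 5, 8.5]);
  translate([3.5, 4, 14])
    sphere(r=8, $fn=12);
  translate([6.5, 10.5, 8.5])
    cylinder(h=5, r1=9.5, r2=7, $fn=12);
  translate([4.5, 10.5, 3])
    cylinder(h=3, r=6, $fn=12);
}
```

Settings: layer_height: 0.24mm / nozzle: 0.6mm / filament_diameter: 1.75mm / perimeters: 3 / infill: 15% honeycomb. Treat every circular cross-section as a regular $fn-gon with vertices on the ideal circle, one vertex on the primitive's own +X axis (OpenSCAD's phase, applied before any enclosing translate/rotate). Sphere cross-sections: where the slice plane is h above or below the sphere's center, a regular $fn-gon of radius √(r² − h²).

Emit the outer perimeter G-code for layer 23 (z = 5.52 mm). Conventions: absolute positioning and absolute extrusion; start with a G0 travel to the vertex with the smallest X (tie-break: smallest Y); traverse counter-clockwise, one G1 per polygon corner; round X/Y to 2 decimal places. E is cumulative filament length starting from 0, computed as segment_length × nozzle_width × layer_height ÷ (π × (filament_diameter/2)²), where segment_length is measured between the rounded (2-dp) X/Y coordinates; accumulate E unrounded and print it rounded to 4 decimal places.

At z = 5.52 mm: the cube (footprint 13×5) is included at this height; the sphere at (3.5, 4) does not reach this height (|z−center|=8.480 > r=8); the cone at (6.5, 10.5) is not intersected at this z (z outside [8.5, 13.5]); the cylinder at (4.5, 10.5): section is a regular 12-gon, circumradius r=6; Taking the union: the regions partially overlap (shared area 0.93 mm²), so overlapping operands fuse into one piece — 1 connected region. The outline is a single polygon with 17 vertices. Extrusion per mm of travel: 0.6 × 0.24 / (π × 0.875²) = 0.059868. Accumulating E over each segment gives final E = 3.9317.

G0 X-1.50 Y10.50 Z5.52
G1 X-0.70 Y7.50 E0.1859
G1 X1.50 Y5.30 E0.3721
G1 X2.63 Y5.00 E0.4421
G1 X0.00 Y5.00 E0.5996
G1 X0.00 Y0.00 E0.8989
G1 X13.00 Y0.00 E1.6772
G1 X13.00 Y5.00 E1.9766
G1 X6.37 Y5.00 E2.3735
G1 X7.50 Y5.30 E2.4435
G1 X9.70 Y7.50 E2.6298
G1 X10.50 Y10.50 E2.8156
G1 X9.70 Y13.50 E3.0015
G1 X7.50 Y15.70 E3.1878
G1 X4.50 Y16.50 E3.3737
G1 X1.50 Y15.70 E3.5595
G1 X-0.70 Y13.50 E3.7458
G1 X-1.50 Y10.50 E3.9317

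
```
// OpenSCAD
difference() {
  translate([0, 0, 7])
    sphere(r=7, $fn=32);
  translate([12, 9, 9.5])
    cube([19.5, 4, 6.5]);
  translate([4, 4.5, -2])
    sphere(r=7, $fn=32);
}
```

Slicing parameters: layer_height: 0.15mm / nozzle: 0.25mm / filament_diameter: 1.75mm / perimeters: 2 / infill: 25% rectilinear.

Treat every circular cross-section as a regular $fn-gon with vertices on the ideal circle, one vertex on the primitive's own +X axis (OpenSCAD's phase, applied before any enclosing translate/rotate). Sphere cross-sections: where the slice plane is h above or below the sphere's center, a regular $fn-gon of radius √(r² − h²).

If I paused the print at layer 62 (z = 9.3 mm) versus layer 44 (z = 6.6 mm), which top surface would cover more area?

layer 44 (z = 6.6 mm)

Layer 62 (z = 9.3): the sphere: section is a regular 32-gon, circumradius = √(r²−h²) = √(7²−2.3²) = 6.611 (area = (32/2)·6.611²·sin(360°/32) = 136.44 mm²); the cube at (12, 9) does not reach this height (z outside [9.5, 16]); the sphere at (4, 4.5) does not reach this height (|z−center|=11.300 > r=7); Subtracting the remaining from the first: none of the subtracted shapes is present at this height, so the r=7 sphere is unchanged — area = 136.44 mm². So its area = 136.44 mm². Layer 44 (z = 6.6): the sphere: section is a regular 32-gon, circumradius = √(r²−h²) = √(7²−0.4²) = 6.989 (area = (32/2)·6.989²·sin(360°/32) = 152.45 mm²); the cube at (12, 9) is absent (z outside [9.5, 16]); the sphere at (4, 4.5) does not reach this height (|z−center|=8.600 > r=7); Taking the first minus the rest: none of the subtracted shapes is present at this height, so the r=7 sphere is unchanged — area = 152.45 mm². So its area = 152.45 mm². Layer 44 is larger (152.45 vs 136.44 mm²).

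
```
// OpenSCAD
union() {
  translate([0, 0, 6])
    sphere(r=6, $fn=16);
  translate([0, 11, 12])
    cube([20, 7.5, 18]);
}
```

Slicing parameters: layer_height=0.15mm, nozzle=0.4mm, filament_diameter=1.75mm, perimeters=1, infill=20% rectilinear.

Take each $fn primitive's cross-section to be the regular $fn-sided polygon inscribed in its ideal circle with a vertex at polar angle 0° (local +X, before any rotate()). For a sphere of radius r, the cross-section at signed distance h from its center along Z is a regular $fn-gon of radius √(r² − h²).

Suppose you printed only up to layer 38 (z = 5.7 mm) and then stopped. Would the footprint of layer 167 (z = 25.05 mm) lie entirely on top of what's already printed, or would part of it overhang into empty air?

Compare the two slices. At z = 5.7: the sphere: section is a regular 16-gon, circumradius = √(r²−h²) = √(6²−0.3²) = 5.992 (area = (16/2)·5.992²·sin(360°/16) = 109.94 mm²); the cube at (0, 11) does not reach this height (z outside [12, 30]); Merging all regions: only the r=6 sphere is present, so the union is just that shape — area = 109.94 mm². At z = 25.05: the sphere does not reach this height (|z−center|=19.050 > r=6); the cube at (0, 11) (footprint 20×7.5) is included at this height (area 150.00 mm²); Combining (union): only the 20×7.5 cube at (0, 11) is present, so the union is just that shape — area = 150.00 mm². Checking containment: at z = 25.05 the cross-section extends beyond the z = 5.7 cross-section by about 150.00 mm².

part overhangs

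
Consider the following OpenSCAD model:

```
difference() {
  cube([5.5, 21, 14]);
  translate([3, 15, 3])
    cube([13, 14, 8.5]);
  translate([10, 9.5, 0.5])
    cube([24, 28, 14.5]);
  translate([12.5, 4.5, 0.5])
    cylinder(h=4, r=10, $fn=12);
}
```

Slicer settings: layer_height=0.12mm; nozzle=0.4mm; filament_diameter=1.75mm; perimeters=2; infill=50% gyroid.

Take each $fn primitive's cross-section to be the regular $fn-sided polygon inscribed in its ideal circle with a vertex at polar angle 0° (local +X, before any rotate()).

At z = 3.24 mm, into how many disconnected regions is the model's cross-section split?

At z = 3.24 mm: the 5.5×21 cube contributes its full rectangle; the cube at (3, 15) (footprint 13×14) is included at this height; the 24×28 cube at (10, 9.5) contributes its full rectangle; the r=10 cylinder at (12.5, 4.5) contributes a regular 12-gon of circumradius 10; Subtracting the remaining from the first: starting from the 5.5×21 cube, the 13×14 cube at (3, 15) partially overlaps it — only the 15.00 mm² overlap (of its 182.00 mm²) is removed, clipping the outline; the 24×28 cube at (10, 9.5) misses the remaining region (no effect); the r=10 cylinder at (12.5, 4.5) partially overlaps it — only the 23.82 mm² overlap (of its 300.00 mm²) is removed, clipping the outline — 1 connected region. The result has 1 disconnected region.

1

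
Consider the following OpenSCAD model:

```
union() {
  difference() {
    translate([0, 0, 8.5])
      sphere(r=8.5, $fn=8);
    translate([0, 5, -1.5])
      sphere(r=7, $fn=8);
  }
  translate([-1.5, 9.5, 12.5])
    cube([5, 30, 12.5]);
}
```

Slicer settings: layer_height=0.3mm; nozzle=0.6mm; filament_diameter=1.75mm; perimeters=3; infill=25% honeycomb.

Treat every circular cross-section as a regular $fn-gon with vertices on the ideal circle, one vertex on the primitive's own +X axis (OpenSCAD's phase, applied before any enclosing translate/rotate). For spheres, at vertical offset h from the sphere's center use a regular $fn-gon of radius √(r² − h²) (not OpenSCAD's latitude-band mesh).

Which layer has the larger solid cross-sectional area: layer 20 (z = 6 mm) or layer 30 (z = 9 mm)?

Layer 20 (z = 6): the sphere: section is a regular 8-gon, circumradius = √(r²−h²) = √(8.5²−2.5²) = 8.124 (area = (8/2)·8.124²·sin(360°/8) = 186.68 mm²); the sphere at (0, 5) does not reach this height (|z−center|=7.500 > r=7); Taking the first minus the rest: none of the subtracted shapes is present at this height, so the r=8.5 sphere is unchanged — area = 186.68 mm²; the cube at (-1.5, 9.5) is not intersected at this z (z outside [12.5, 25]); Combining (union): only the result so far is present, so the union is just that shape — area = 186.68 mm². So its area = 186.68 mm². Layer 30 (z = 9): the sphere: section is a regular 8-gon, circumradius = √(r²−h²) = √(8.5²−0.5²) = 8.485 (area = (8/2)·8.485²·sin(360°/8) = 203.65 mm²); the sphere at (0, 5) does not reach this height (|z−center|=10.500 > r=7); Taking the first minus the rest: none of the subtracted shapes is present at this height, so the r=8.5 sphere is unchanged — area = 203.65 mm²; the cube at (-1.5, 9.5) does not reach this height (z outside [12.5, 25]); Taking the union: only the result so far is present, so the union is just that shape — area = 203.65 mm². So its area = 203.65 mm². Layer 30 is larger (203.65 vs 186.68 mm²).

layer 30 (z = 9 mm)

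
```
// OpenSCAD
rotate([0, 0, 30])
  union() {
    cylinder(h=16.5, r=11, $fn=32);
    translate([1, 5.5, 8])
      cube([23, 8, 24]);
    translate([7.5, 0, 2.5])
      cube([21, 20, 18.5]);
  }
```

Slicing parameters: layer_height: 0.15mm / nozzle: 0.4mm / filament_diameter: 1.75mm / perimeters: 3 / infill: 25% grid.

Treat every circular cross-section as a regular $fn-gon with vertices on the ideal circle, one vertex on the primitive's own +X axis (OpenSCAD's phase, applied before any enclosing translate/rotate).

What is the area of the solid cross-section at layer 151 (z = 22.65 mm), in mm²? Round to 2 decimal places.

At z = 22.65 mm: the cylinder is absent (z outside [0, 16.5]); the cube at (1, 5.5) (footprint 23×8) is included at this height (area 184.00 mm²); the cube at (7.5, 0) is absent (z outside [2.5, 21]); Merging all regions: only the 23×8 cube at (1, 5.5) is present, so the union is just that shape — area = 184.00 mm²; (whole slice rotated 30° about Z — lengths, areas and connectivity unchanged). Overall, the cross-section is a single solid region. Net area = 184.00 mm².

184.00 mm²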